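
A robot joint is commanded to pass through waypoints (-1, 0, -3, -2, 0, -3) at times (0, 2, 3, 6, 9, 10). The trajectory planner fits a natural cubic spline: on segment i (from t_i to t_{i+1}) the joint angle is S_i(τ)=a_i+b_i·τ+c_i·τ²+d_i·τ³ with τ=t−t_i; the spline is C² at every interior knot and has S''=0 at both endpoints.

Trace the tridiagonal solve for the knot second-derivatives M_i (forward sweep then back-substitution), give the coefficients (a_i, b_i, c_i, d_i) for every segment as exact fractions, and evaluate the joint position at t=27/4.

Δ: Δ0=1/2, Δ1=-3, Δ2=1/3, Δ3=2/3, Δ4=-3
row 1: diag=6, rhs=-21; c'=1/6, d'=-7/2
row 2: denom=8−1·1/6=47/6; d'=(20−1·-7/2)/(47/6)=3
row 3: denom=12−3·18/47=510/47; d'=(2−3·3)/(510/47)=-329/510
row 4: denom=8−3·47/170=1219/170; d'=(-22−3·-329/510)/(1219/170)=-3411/1219
back: M4=-3411/1219
back: M3=-329/510−47/170·-3411/1219=470/3657
back: M2=3−18/47·470/3657=3597/1219
back: M1=-7/2−1/6·3597/1219=-4866/1219
M: M0=0, M1=-4866/1219, M2=3597/1219, M3=470/3657, M4=-3411/1219, M5=0
seg 0: a=-1, c=M0/2=0, d=(M1−M0)/(6·2)=-811/2438, b=Δ0−h0·(2M0+M1)/6=4463/2438
seg 1: a=0, c=M1/2=-2433/1219, d=(M2−M1)/(6·1)=2821/2438, b=Δ1−h1·(2M1+M2)/6=-5269/2438
seg 2: a=-3, c=M2/2=3597/2438, d=(M3−M2)/(6·3)=-10321/65826, b=Δ2−h2·(2M2+M3)/6=-3269/1219
seg 3: a=-2, c=M3/2=235/3657, d=(M4−M3)/(6·3)=-10703/65826, b=Δ3−h3·(2M3+M4)/6=4723/2438
seg 4: a=0, c=M4/2=-3411/2438, d=(M5−M4)/(6·1)=1137/2438, b=Δ4−h4·(2M4+M5)/6=-2520/1219
t_q=27/4 → seg 3, τ=3/4; S=-2+4723/2438·τ+235/3657·τ²+-10703/65826·τ³=-90423/156032

  seg 0: a=-1 b=4463/2438 c=0 d=-811/2438
  seg 1: a=0 b=-5269/2438 c=-2433/1219 d=2821/2438
  seg 2: a=-3 b=-3269/1219 c=3597/2438 d=-10321/65826
  seg 3: a=-2 b=4723/2438 c=235/3657 d=-10703/65826
  seg 4: a=0 b=-2520/1219 c=-3411/2438 d=1137/2438
S(27/4) = -90423/156032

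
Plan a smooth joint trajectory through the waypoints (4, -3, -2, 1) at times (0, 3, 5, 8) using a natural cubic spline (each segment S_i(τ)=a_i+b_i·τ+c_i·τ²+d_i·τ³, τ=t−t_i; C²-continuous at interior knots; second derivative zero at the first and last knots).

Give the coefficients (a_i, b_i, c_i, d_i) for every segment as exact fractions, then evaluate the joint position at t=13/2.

Δ: Δ0=-7/3, Δ1=1/2, Δ2=1
row 1: diag=10, rhs=17; c'=1/5, d'=17/10
row 2: denom=10−2·1/5=48/5; d'=(3−2·17/10)/(48/5)=-1/24
back: M2=-1/24
back: M1=17/10−1/5·-1/24=41/24
M: M0=0, M1=41/24, M2=-1/24, M3=0
seg 0: a=4, c=M0/2=0, d=(M1−M0)/(6·3)=41/432, b=Δ0−h0·(2M0+M1)/6=-51/16
seg 1: a=-3, c=M1/2=41/48, d=(M2−M1)/(6·2)=-7/48, b=Δ1−h1·(2M1+M2)/6=-5/8
seg 2: a=-2, c=M2/2=-1/48, d=(M3−M2)/(6·3)=1/432, b=Δ2−h2·(2M2+M3)/6=25/24
t_q=13/2 → seg 2, τ=3/2; S=-2+25/24·τ+-1/48·τ²+1/432·τ³=-61/128

  seg 0: a=4 b=-51/16 c=0 d=41/432
  seg 1: a=-3 b=-5/8 c=41/48 d=-7/48
  seg 2: a=-2 b=25/24 c=-1/48 d=1/432
S(13/2) = -61/128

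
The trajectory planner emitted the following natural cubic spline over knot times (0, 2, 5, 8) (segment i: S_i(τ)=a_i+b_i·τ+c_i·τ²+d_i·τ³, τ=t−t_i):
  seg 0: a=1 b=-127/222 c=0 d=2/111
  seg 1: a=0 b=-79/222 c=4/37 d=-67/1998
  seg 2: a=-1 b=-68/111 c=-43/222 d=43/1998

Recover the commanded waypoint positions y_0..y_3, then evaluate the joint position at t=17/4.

y_0 = S_0(0) = a_0 = 1
y_1 = S_1(0) = a_1 = 0
y_2 = S_2(0) = a_2 = -1
y_3 = S_2(3) = -4
t_q=17/4 is in segment 1 (τ=9/4); S_1(τ)=-3009/4736

y_0=1 y_1=0 y_2=-1 y_3=-4
S(17/4) = -3009/4736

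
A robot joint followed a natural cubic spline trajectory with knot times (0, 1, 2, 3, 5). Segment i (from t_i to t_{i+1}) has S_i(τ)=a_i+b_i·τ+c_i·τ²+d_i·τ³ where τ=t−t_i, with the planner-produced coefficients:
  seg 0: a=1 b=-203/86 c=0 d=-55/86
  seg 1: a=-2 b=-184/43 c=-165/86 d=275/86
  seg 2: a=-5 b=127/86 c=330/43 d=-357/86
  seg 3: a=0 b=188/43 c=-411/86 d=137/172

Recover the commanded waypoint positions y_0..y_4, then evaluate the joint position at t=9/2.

y_0 = S_0(0) = a_0 = 1
y_1 = S_1(0) = a_1 = -2
y_2 = S_2(0) = a_2 = -5
y_3 = S_3(0) = a_3 = 0
y_4 = S_3(2) = -4
t_q=9/2 is in segment 3 (τ=3/2); S_3(τ)=-2073/1376

y_0=1 y_1=-2 y_2=-5 y_3=0 y_4=-4
S(9/2) = -2073/1376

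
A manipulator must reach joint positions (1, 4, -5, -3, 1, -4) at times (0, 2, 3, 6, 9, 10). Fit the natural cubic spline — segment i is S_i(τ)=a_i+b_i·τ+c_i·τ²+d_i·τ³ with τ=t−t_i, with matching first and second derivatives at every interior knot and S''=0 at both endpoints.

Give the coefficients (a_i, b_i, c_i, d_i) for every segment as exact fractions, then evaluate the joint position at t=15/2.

  seg 0: a=1 b=13417/2438 c=0 d=-1220/1219
  seg 1: a=4 b=-15863/2438 c=-7320/1219 d=8561/2438
  seg 2: a=-5 b=-9730/1219 c=11043/2438 d=-36131/65826
  seg 3: a=-3 b=10667/2438 c=-1501/3657 d=-13243/65826
  seg 4: a=1 b=-4290/1219 c=-5415/2438 d=1805/2438
S(15/2) = 38237/19504

Δ: Δ0=3/2, Δ1=-9, Δ2=2/3, Δ3=4/3, Δ4=-5
row 1: diag=6, rhs=-63; c'=1/6, d'=-21/2
row 2: denom=8−1·1/6=47/6; d'=(58−1·-21/2)/(47/6)=411/47
row 3: denom=12−3·18/47=510/47; d'=(4−3·411/47)/(510/47)=-209/102
row 4: denom=8−3·47/170=1219/170; d'=(-38−3·-209/102)/(1219/170)=-5415/1219
back: M4=-5415/1219
back: M3=-209/102−47/170·-5415/1219=-3002/3657
back: M2=411/47−18/47·-3002/3657=11043/1219
back: M1=-21/2−1/6·11043/1219=-14640/1219
M: M0=0, M1=-14640/1219, M2=11043/1219, M3=-3002/3657, M4=-5415/1219, M5=0
seg 0: a=1, c=M0/2=0, d=(M1−M0)/(6·2)=-1220/1219, b=Δ0−h0·(2M0+M1)/6=13417/2438
seg 1: a=4, c=M1/2=-7320/1219, d=(M2−M1)/(6·1)=8561/2438, b=Δ1−h1·(2M1+M2)/6=-15863/2438
seg 2: a=-5, c=M2/2=11043/2438, d=(M3−M2)/(6·3)=-36131/65826, b=Δ2−h2·(2M2+M3)/6=-9730/1219
seg 3: a=-3, c=M3/2=-1501/3657, d=(M4−M3)/(6·3)=-13243/65826, b=Δ3−h3·(2M3+M4)/6=10667/2438
seg 4: a=1, c=M4/2=-5415/2438, d=(M5−M4)/(6·1)=1805/2438, b=Δ4−h4·(2M4+M5)/6=-4290/1219
t_q=15/2 → seg 3, τ=3/2; S=-3+10667/2438·τ+-1501/3657·τ²+-13243/65826·τ³=38237/19504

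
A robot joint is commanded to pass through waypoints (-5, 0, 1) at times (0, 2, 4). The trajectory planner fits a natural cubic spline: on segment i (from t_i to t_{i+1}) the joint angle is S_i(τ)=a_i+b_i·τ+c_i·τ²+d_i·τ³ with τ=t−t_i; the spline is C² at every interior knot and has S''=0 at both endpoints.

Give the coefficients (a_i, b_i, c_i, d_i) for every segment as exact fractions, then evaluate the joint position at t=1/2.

  seg 0: a=-5 b=3 c=0 d=-1/8
  seg 1: a=0 b=3/2 c=-3/4 d=1/8
S(1/2) = -225/64

Δ: Δ0=5/2, Δ1=1/2
row 1: diag=8, rhs=-12; c'=1/4, d'=-3/2
back: M1=-3/2
M: M0=0, M1=-3/2, M2=0
seg 0: a=-5, c=M0/2=0, d=(M1−M0)/(6·2)=-1/8, b=Δ0−h0·(2M0+M1)/6=3
seg 1: a=0, c=M1/2=-3/4, d=(M2−M1)/(6·2)=1/8, b=Δ1−h1·(2M1+M2)/6=3/2
t_q=1/2 → seg 0, τ=1/2; S=-5+3·τ+0·τ²+-1/8·τ³=-225/64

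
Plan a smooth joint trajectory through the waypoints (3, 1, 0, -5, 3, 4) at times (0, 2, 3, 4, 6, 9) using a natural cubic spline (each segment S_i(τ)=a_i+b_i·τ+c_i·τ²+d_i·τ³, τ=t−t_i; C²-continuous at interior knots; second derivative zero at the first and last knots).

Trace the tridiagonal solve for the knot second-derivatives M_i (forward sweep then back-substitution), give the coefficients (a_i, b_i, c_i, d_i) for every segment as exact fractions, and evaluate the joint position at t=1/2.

Δ: Δ0=-1, Δ1=-1, Δ2=-5, Δ3=4, Δ4=1/3
row 1: diag=6, rhs=0; c'=1/6, d'=0
row 2: denom=4−1·1/6=23/6; d'=(-24−1·0)/(23/6)=-144/23
row 3: denom=6−1·6/23=132/23; d'=(54−1·-144/23)/(132/23)=21/2
row 4: denom=10−2·23/66=307/33; d'=(-22−2·21/2)/(307/33)=-1419/307
back: M4=-1419/307
back: M3=21/2−23/66·-1419/307=3718/307
back: M2=-144/23−6/23·3718/307=-2892/307
back: M1=0−1/6·-2892/307=482/307
M: M0=0, M1=482/307, M2=-2892/307, M3=3718/307, M4=-1419/307, M5=0
seg 0: a=3, c=M0/2=0, d=(M1−M0)/(6·2)=241/1842, b=Δ0−h0·(2M0+M1)/6=-1403/921
seg 1: a=1, c=M1/2=241/307, d=(M2−M1)/(6·1)=-1687/921, b=Δ1−h1·(2M1+M2)/6=43/921
seg 2: a=0, c=M2/2=-1446/307, d=(M3−M2)/(6·1)=3305/921, b=Δ2−h2·(2M2+M3)/6=-3572/921
seg 3: a=-5, c=M3/2=1859/307, d=(M4−M3)/(6·2)=-5137/3684, b=Δ3−h3·(2M3+M4)/6=-2333/921
seg 4: a=3, c=M4/2=-1419/614, d=(M5−M4)/(6·3)=473/1842, b=Δ4−h4·(2M4+M5)/6=4564/921
t_q=1/2 → seg 0, τ=1/2; S=3+-1403/921·τ+0·τ²+241/1842·τ³=11075/4912

  seg 0: a=3 b=-1403/921 c=0 d=241/1842
  seg 1: a=1 b=43/921 c=241/307 d=-1687/921
  seg 2: a=0 b=-3572/921 c=-1446/307 d=3305/921
  seg 3: a=-5 b=-2333/921 c=1859/307 d=-5137/3684
  seg 4: a=3 b=4564/921 c=-1419/614 d=473/1842
S(1/2) = 11075/4912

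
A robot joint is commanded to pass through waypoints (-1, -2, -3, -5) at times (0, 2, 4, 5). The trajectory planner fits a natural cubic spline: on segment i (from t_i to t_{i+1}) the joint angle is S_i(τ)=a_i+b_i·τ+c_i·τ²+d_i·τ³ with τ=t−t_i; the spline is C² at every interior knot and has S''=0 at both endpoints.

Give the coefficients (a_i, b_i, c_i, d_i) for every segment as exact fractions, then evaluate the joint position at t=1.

  seg 0: a=-1 b=-7/11 c=0 d=3/88
  seg 1: a=-2 b=-5/22 c=9/44 d=-15/88
  seg 2: a=-3 b=-16/11 c=-9/11 d=3/11
S(1) = -141/88

Δ: Δ0=-1/2, Δ1=-1/2, Δ2=-2
row 1: diag=8, rhs=0; c'=1/4, d'=0
row 2: denom=6−2·1/4=11/2; d'=(-9−2·0)/(11/2)=-18/11
back: M2=-18/11
back: M1=0−1/4·-18/11=9/22
M: M0=0, M1=9/22, M2=-18/11, M3=0
seg 0: a=-1, c=M0/2=0, d=(M1−M0)/(6·2)=3/88, b=Δ0−h0·(2M0+M1)/6=-7/11
seg 1: a=-2, c=M1/2=9/44, d=(M2−M1)/(6·2)=-15/88, b=Δ1−h1·(2M1+M2)/6=-5/22
seg 2: a=-3, c=M2/2=-9/11, d=(M3−M2)/(6·1)=3/11, b=Δ2−h2·(2M2+M3)/6=-16/11
t_q=1 → seg 0, τ=1; S=-1+-7/11·τ+0·τ²+3/88·τ³=-141/88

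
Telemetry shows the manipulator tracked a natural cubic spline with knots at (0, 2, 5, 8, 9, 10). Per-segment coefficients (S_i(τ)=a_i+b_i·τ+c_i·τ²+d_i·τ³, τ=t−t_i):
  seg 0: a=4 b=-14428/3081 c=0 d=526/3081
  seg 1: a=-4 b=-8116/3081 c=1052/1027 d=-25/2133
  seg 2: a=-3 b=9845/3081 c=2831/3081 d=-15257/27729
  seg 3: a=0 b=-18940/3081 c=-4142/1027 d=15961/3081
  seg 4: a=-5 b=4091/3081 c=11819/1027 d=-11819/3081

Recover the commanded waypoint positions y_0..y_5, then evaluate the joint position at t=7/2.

y_0 = S_0(0) = a_0 = 4
y_1 = S_1(0) = a_1 = -4
y_2 = S_2(0) = a_2 = -3
y_3 = S_3(0) = a_3 = 0
y_4 = S_4(0) = a_4 = -5
y_5 = S_4(1) = 4
t_q=7/2 is in segment 1 (τ=3/2); S_1(τ)=-46717/8216

y_0=4 y_1=-4 y_2=-3 y_3=0 y_4=-5 y_5=4
S(7/2) = -46717/8216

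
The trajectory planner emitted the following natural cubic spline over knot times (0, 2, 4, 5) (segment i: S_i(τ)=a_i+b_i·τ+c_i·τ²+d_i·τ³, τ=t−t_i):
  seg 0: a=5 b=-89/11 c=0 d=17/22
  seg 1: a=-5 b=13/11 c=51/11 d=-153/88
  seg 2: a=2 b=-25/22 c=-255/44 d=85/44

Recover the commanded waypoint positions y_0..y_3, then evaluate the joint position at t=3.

y_0=5 y_1=-5 y_2=2 y_3=-3
S(3) = -81/88

y_0 = S_0(0) = a_0 = 5
y_1 = S_1(0) = a_1 = -5
y_2 = S_2(0) = a_2 = 2
y_3 = S_2(1) = -3
t_q=3 is in segment 1 (τ=1); S_1(τ)=-81/88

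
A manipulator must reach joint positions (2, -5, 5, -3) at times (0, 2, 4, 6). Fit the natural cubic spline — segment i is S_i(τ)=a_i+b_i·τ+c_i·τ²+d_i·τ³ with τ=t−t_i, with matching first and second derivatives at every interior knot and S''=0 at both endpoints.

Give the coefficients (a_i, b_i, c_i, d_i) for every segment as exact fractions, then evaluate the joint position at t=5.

  seg 0: a=2 b=-191/30 c=0 d=43/60
  seg 1: a=-5 b=67/30 c=43/10 d=-35/24
  seg 2: a=5 b=29/15 c=-89/20 d=89/120
S(5) = 129/40

Δ: Δ0=-7/2, Δ1=5, Δ2=-4
row 1: diag=8, rhs=51; c'=1/4, d'=51/8
row 2: denom=8−2·1/4=15/2; d'=(-54−2·51/8)/(15/2)=-89/10
back: M2=-89/10
back: M1=51/8−1/4·-89/10=43/5
M: M0=0, M1=43/5, M2=-89/10, M3=0
seg 0: a=2, c=M0/2=0, d=(M1−M0)/(6·2)=43/60, b=Δ0−h0·(2M0+M1)/6=-191/30
seg 1: a=-5, c=M1/2=43/10, d=(M2−M1)/(6·2)=-35/24, b=Δ1−h1·(2M1+M2)/6=67/30
seg 2: a=5, c=M2/2=-89/20, d=(M3−M2)/(6·2)=89/120, b=Δ2−h2·(2M2+M3)/6=29/15
t_q=5 → seg 2, τ=1; S=5+29/15·τ+-89/20·τ²+89/120·τ³=129/40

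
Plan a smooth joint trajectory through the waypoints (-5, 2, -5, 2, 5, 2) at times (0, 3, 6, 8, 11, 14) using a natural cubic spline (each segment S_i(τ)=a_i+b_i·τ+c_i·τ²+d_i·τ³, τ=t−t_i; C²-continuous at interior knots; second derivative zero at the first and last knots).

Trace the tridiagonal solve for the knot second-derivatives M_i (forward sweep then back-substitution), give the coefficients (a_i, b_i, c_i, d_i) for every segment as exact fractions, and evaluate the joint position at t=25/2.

  seg 0: a=-5 b=719/174 c=0 d=-313/1566
  seg 1: a=2 b=-110/87 c=-313/174 d=251/522
  seg 2: a=-5 b=161/174 c=220/87 d=-18/29
  seg 3: a=2 b=625/174 c=-104/87 d=173/1566
  seg 4: a=5 b=-52/87 c=-35/174 d=35/1566
S(25/2) = 1729/464

Δ: Δ0=7/3, Δ1=-7/3, Δ2=7/2, Δ3=1, Δ4=-1
row 1: diag=12, rhs=-28; c'=1/4, d'=-7/3
row 2: denom=10−3·1/4=37/4; d'=(35−3·-7/3)/(37/4)=168/37
row 3: denom=10−2·8/37=354/37; d'=(-15−2·168/37)/(354/37)=-297/118
row 4: denom=12−3·37/118=1305/118; d'=(-12−3·-297/118)/(1305/118)=-35/87
back: M4=-35/87
back: M3=-297/118−37/118·-35/87=-208/87
back: M2=168/37−8/37·-208/87=440/87
back: M1=-7/3−1/4·440/87=-313/87
M: M0=0, M1=-313/87, M2=440/87, M3=-208/87, M4=-35/87, M5=0
seg 0: a=-5, c=M0/2=0, d=(M1−M0)/(6·3)=-313/1566, b=Δ0−h0·(2M0+M1)/6=719/174
seg 1: a=2, c=M1/2=-313/174, d=(M2−M1)/(6·3)=251/522, b=Δ1−h1·(2M1+M2)/6=-110/87
seg 2: a=-5, c=M2/2=220/87, d=(M3−M2)/(6·2)=-18/29, b=Δ2−h2·(2M2+M3)/6=161/174
seg 3: a=2, c=M3/2=-104/87, d=(M4−M3)/(6·3)=173/1566, b=Δ3−h3·(2M3+M4)/6=625/174
seg 4: a=5, c=M4/2=-35/174, d=(M5−M4)/(6·3)=35/1566, b=Δ4−h4·(2M4+M5)/6=-52/87
t_q=25/2 → seg 4, τ=3/2; S=5+-52/87·τ+-35/174·τ²+35/1566·τ³=1729/464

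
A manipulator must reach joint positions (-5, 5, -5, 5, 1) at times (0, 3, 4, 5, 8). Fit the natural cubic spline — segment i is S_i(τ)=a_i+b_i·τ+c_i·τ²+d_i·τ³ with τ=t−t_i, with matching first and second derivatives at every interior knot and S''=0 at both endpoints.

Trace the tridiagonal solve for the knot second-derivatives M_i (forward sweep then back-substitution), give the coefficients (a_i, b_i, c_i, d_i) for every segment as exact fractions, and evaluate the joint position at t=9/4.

  seg 0: a=-5 b=1277/120 c=0 d=-877/1080
  seg 1: a=5 b=-677/60 c=-877/120 d=1031/120
  seg 2: a=-5 b=-1/8 c=277/15 d=-1001/120
  seg 3: a=5 b=707/60 c=-787/120 d=787/1080
S(9/4) = 24817/2560

Δ: Δ0=10/3, Δ1=-10, Δ2=10, Δ3=-4/3
row 1: diag=8, rhs=-80; c'=1/8, d'=-10
row 2: denom=4−1·1/8=31/8; d'=(120−1·-10)/(31/8)=1040/31
row 3: denom=8−1·8/31=240/31; d'=(-68−1·1040/31)/(240/31)=-787/60
back: M3=-787/60
back: M2=1040/31−8/31·-787/60=554/15
back: M1=-10−1/8·554/15=-877/60
M: M0=0, M1=-877/60, M2=554/15, M3=-787/60, M4=0
seg 0: a=-5, c=M0/2=0, d=(M1−M0)/(6·3)=-877/1080, b=Δ0−h0·(2M0+M1)/6=1277/120
seg 1: a=5, c=M1/2=-877/120, d=(M2−M1)/(6·1)=1031/120, b=Δ1−h1·(2M1+M2)/6=-677/60
seg 2: a=-5, c=M2/2=277/15, d=(M3−M2)/(6·1)=-1001/120, b=Δ2−h2·(2M2+M3)/6=-1/8
seg 3: a=5, c=M3/2=-787/120, d=(M4−M3)/(6·3)=787/1080, b=Δ3−h3·(2M3+M4)/6=707/60
t_q=9/4 → seg 0, τ=9/4; S=-5+1277/120·τ+0·τ²+-877/1080·τ³=24817/2560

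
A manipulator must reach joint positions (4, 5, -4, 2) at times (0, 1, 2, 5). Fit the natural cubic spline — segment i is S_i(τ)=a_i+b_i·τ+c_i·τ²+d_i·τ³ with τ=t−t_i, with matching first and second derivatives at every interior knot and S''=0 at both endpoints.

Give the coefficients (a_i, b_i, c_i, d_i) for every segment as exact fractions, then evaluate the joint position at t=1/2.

  seg 0: a=4 b=122/31 c=0 d=-91/31
  seg 1: a=5 b=-151/31 c=-273/31 d=145/31
  seg 2: a=-4 b=-262/31 c=162/31 d=-18/31
S(1/2) = 1389/248

Δ: Δ0=1, Δ1=-9, Δ2=2
row 1: diag=4, rhs=-60; c'=1/4, d'=-15
row 2: denom=8−1·1/4=31/4; d'=(66−1·-15)/(31/4)=324/31
back: M2=324/31
back: M1=-15−1/4·324/31=-546/31
M: M0=0, M1=-546/31, M2=324/31, M3=0
seg 0: a=4, c=M0/2=0, d=(M1−M0)/(6·1)=-91/31, b=Δ0−h0·(2M0+M1)/6=122/31
seg 1: a=5, c=M1/2=-273/31, d=(M2−M1)/(6·1)=145/31, b=Δ1−h1·(2M1+M2)/6=-151/31
seg 2: a=-4, c=M2/2=162/31, d=(M3−M2)/(6·3)=-18/31, b=Δ2−h2·(2M2+M3)/6=-262/31
t_q=1/2 → seg 0, τ=1/2; S=4+122/31·τ+0·τ²+-91/31·τ³=1389/248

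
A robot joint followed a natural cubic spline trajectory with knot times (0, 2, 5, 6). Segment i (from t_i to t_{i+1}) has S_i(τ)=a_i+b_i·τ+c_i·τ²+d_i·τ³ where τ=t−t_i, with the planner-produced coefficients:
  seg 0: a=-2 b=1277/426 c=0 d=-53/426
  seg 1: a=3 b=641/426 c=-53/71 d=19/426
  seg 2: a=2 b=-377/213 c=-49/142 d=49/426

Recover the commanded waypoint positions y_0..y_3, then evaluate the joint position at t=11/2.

y_0=-2 y_1=3 y_2=2 y_3=0
S(11/2) = 1185/1136

y_0 = S_0(0) = a_0 = -2
y_1 = S_1(0) = a_1 = 3
y_2 = S_2(0) = a_2 = 2
y_3 = S_2(1) = 0
t_q=11/2 is in segment 2 (τ=1/2); S_2(τ)=1185/1136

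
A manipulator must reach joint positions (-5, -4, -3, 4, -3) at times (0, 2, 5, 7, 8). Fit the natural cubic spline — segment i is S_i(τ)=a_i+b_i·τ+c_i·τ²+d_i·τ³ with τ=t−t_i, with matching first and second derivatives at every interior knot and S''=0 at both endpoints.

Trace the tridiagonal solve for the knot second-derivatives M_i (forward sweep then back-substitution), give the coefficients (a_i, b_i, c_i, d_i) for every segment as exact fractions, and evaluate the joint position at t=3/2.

Δ: Δ0=1/2, Δ1=1/3, Δ2=7/2, Δ3=-7
row 1: diag=10, rhs=-1; c'=3/10, d'=-1/10
row 2: denom=10−3·3/10=91/10; d'=(19−3·-1/10)/(91/10)=193/91
row 3: denom=6−2·20/91=506/91; d'=(-63−2·193/91)/(506/91)=-6119/506
back: M3=-6119/506
back: M2=193/91−20/91·-6119/506=1209/253
back: M1=-1/10−3/10·1209/253=-388/253
M: M0=0, M1=-388/253, M2=1209/253, M3=-6119/506, M4=0
seg 0: a=-5, c=M0/2=0, d=(M1−M0)/(6·2)=-97/759, b=Δ0−h0·(2M0+M1)/6=1535/1518
seg 1: a=-4, c=M1/2=-194/253, d=(M2−M1)/(6·3)=1597/4554, b=Δ1−h1·(2M1+M2)/6=-793/1518
seg 2: a=-3, c=M2/2=1209/506, d=(M3−M2)/(6·2)=-8537/6072, b=Δ2−h2·(2M2+M3)/6=3298/759
seg 3: a=4, c=M3/2=-6119/1012, d=(M4−M3)/(6·1)=6119/3036, b=Δ3−h3·(2M3+M4)/6=-4507/1518
t_q=3/2 → seg 0, τ=3/2; S=-5+1535/1518·τ+0·τ²+-97/759·τ³=-7923/2024

  seg 0: a=-5 b=1535/1518 c=0 d=-97/759
  seg 1: a=-4 b=-793/1518 c=-194/253 d=1597/4554
  seg 2: a=-3 b=3298/759 c=1209/506 d=-8537/6072
  seg 3: a=4 b=-4507/1518 c=-6119/1012 d=6119/3036
S(3/2) = -7923/2024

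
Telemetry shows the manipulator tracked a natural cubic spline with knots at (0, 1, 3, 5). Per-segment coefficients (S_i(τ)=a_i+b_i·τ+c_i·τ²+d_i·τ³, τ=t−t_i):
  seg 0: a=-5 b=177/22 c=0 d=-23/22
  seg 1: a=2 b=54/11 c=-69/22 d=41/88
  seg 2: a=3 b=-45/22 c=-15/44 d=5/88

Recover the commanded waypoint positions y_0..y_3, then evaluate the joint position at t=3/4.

y_0 = S_0(0) = a_0 = -5
y_1 = S_1(0) = a_1 = 2
y_2 = S_2(0) = a_2 = 3
y_3 = S_2(2) = -2
t_q=3/4 is in segment 0 (τ=3/4); S_0(τ)=835/1408

y_0=-5 y_1=2 y_2=3 y_3=-2
S(3/4) = 835/1408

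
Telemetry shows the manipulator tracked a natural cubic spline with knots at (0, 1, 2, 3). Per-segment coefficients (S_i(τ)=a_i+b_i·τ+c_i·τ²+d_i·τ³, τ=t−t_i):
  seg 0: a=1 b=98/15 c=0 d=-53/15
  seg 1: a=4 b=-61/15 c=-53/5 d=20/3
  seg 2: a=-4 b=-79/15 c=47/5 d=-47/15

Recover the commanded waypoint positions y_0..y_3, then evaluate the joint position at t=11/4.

y_0=1 y_1=4 y_2=-4 y_3=-3
S(11/4) = -255/64

y_0 = S_0(0) = a_0 = 1
y_1 = S_1(0) = a_1 = 4
y_2 = S_2(0) = a_2 = -4
y_3 = S_2(1) = -3
t_q=11/4 is in segment 2 (τ=3/4); S_2(τ)=-255/64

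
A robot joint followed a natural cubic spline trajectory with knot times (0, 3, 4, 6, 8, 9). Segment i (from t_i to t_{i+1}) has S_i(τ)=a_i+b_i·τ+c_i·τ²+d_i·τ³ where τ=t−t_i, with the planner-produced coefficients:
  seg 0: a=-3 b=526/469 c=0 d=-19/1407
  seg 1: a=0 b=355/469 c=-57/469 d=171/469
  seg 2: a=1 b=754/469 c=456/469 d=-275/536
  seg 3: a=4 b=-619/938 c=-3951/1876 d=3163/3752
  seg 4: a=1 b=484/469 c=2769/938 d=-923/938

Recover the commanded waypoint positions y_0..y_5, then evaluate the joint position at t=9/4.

y_0=-3 y_1=0 y_2=1 y_3=4 y_4=1 y_5=4
S(9/4) = -2703/4288

y_0 = S_0(0) = a_0 = -3
y_1 = S_1(0) = a_1 = 0
y_2 = S_2(0) = a_2 = 1
y_3 = S_3(0) = a_3 = 4
y_4 = S_4(0) = a_4 = 1
y_5 = S_4(1) = 4
t_q=9/4 is in segment 0 (τ=9/4); S_0(τ)=-2703/4288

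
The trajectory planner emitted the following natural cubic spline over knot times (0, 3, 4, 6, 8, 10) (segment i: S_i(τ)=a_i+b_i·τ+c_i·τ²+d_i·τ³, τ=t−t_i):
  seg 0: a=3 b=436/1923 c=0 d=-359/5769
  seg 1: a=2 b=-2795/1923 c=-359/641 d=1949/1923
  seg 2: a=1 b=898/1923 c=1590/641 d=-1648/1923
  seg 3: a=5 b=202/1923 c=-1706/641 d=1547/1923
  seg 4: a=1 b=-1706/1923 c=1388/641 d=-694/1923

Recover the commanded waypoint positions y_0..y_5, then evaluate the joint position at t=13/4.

y_0=3 y_1=2 y_2=1 y_3=5 y_4=1 y_5=5
S(13/4) = 66355/41024

y_0 = S_0(0) = a_0 = 3
y_1 = S_1(0) = a_1 = 2
y_2 = S_2(0) = a_2 = 1
y_3 = S_3(0) = a_3 = 5
y_4 = S_4(0) = a_4 = 1
y_5 = S_4(2) = 5
t_q=13/4 is in segment 1 (τ=1/4); S_1(τ)=66355/41024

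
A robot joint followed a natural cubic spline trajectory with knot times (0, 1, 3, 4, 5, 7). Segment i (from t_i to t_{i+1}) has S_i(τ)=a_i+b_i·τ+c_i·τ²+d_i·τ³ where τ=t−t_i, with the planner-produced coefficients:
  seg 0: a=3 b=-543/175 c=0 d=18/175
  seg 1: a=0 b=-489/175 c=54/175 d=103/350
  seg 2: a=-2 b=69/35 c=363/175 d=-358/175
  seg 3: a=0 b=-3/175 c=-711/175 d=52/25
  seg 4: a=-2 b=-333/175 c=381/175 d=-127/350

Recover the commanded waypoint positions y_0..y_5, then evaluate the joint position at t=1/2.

y_0 = S_0(0) = a_0 = 3
y_1 = S_1(0) = a_1 = 0
y_2 = S_2(0) = a_2 = -2
y_3 = S_3(0) = a_3 = 0
y_4 = S_4(0) = a_4 = -2
y_5 = S_4(2) = 0
t_q=1/2 is in segment 0 (τ=1/2); S_0(τ)=1023/700

y_0=3 y_1=0 y_2=-2 y_3=0 y_4=-2 y_5=0
S(1/2) = 1023/700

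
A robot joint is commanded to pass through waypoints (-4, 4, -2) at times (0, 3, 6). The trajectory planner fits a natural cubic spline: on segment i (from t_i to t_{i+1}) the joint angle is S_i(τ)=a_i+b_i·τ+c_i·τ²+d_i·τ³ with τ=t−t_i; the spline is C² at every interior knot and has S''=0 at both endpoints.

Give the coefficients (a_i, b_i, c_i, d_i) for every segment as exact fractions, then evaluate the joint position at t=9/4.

  seg 0: a=-4 b=23/6 c=0 d=-7/54
  seg 1: a=4 b=1/3 c=-7/6 d=7/54
S(9/4) = 403/128

Δ: Δ0=8/3, Δ1=-2
row 1: diag=12, rhs=-28; c'=1/4, d'=-7/3
back: M1=-7/3
M: M0=0, M1=-7/3, M2=0
seg 0: a=-4, c=M0/2=0, d=(M1−M0)/(6·3)=-7/54, b=Δ0−h0·(2M0+M1)/6=23/6
seg 1: a=4, c=M1/2=-7/6, d=(M2−M1)/(6·3)=7/54, b=Δ1−h1·(2M1+M2)/6=1/3
t_q=9/4 → seg 0, τ=9/4; S=-4+23/6·τ+0·τ²+-7/54·τ³=403/128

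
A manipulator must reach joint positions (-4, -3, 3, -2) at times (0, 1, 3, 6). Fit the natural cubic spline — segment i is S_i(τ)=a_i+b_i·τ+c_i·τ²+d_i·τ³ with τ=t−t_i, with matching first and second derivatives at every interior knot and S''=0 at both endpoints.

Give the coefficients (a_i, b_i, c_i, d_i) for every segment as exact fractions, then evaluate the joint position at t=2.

Δ: Δ0=1, Δ1=3, Δ2=-5/3
row 1: diag=6, rhs=12; c'=1/3, d'=2
row 2: denom=10−2·1/3=28/3; d'=(-28−2·2)/(28/3)=-24/7
back: M2=-24/7
back: M1=2−1/3·-24/7=22/7
M: M0=0, M1=22/7, M2=-24/7, M3=0
seg 0: a=-4, c=M0/2=0, d=(M1−M0)/(6·1)=11/21, b=Δ0−h0·(2M0+M1)/6=10/21
seg 1: a=-3, c=M1/2=11/7, d=(M2−M1)/(6·2)=-23/42, b=Δ1−h1·(2M1+M2)/6=43/21
seg 2: a=3, c=M2/2=-12/7, d=(M3−M2)/(6·3)=4/21, b=Δ2−h2·(2M2+M3)/6=37/21
t_q=2 → seg 1, τ=1; S=-3+43/21·τ+11/7·τ²+-23/42·τ³=1/14

  seg 0: a=-4 b=10/21 c=0 d=11/21
  seg 1: a=-3 b=43/21 c=11/7 d=-23/42
  seg 2: a=3 b=37/21 c=-12/7 d=4/21
S(2) = 1/14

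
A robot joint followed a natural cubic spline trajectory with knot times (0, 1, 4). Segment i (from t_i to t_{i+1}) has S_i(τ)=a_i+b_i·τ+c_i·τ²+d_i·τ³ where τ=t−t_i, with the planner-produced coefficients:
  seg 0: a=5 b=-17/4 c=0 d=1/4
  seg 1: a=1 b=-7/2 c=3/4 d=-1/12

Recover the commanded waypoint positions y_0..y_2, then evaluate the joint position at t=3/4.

y_0 = S_0(0) = a_0 = 5
y_1 = S_1(0) = a_1 = 1
y_2 = S_1(3) = -5
t_q=3/4 is in segment 0 (τ=3/4); S_0(τ)=491/256

y_0=5 y_1=1 y_2=-5
S(3/4) = 491/256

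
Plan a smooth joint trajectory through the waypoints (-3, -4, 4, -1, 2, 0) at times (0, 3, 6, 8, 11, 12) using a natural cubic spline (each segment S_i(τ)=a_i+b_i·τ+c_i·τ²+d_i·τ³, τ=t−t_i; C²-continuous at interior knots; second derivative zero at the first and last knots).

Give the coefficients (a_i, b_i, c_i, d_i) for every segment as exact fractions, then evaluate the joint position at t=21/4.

  seg 0: a=-3 b=-57/34 c=0 d=137/918
  seg 1: a=-4 b=40/17 c=137/102 d=-379/918
  seg 2: a=4 b=-25/34 c=-121/51 d=38/51
  seg 3: a=-1 b=-131/102 c=107/51 d=-409/918
  seg 4: a=2 b=-37/51 c=-65/34 d=65/102
S(21/4) = 7379/2176

Δ: Δ0=-1/3, Δ1=8/3, Δ2=-5/2, Δ3=1, Δ4=-2
row 1: diag=12, rhs=18; c'=1/4, d'=3/2
row 2: denom=10−3·1/4=37/4; d'=(-31−3·3/2)/(37/4)=-142/37
row 3: denom=10−2·8/37=354/37; d'=(21−2·-142/37)/(354/37)=1061/354
row 4: denom=8−3·37/118=833/118; d'=(-18−3·1061/354)/(833/118)=-65/17
back: M4=-65/17
back: M3=1061/354−37/118·-65/17=214/51
back: M2=-142/37−8/37·214/51=-242/51
back: M1=3/2−1/4·-242/51=137/51
M: M0=0, M1=137/51, M2=-242/51, M3=214/51, M4=-65/17, M5=0
seg 0: a=-3, c=M0/2=0, d=(M1−M0)/(6·3)=137/918, b=Δ0−h0·(2M0+M1)/6=-57/34
seg 1: a=-4, c=M1/2=137/102, d=(M2−M1)/(6·3)=-379/918, b=Δ1−h1·(2M1+M2)/6=40/17
seg 2: a=4, c=M2/2=-121/51, d=(M3−M2)/(6·2)=38/51, b=Δ2−h2·(2M2+M3)/6=-25/34
seg 3: a=-1, c=M3/2=107/51, d=(M4−M3)/(6·3)=-409/918, b=Δ3−h3·(2M3+M4)/6=-131/102
seg 4: a=2, c=M4/2=-65/34, d=(M5−M4)/(6·1)=65/102, b=Δ4−h4·(2M4+M5)/6=-37/51
t_q=21/4 → seg 1, τ=9/4; S=-4+40/17·τ+137/102·τ²+-379/918·τ³=7379/2176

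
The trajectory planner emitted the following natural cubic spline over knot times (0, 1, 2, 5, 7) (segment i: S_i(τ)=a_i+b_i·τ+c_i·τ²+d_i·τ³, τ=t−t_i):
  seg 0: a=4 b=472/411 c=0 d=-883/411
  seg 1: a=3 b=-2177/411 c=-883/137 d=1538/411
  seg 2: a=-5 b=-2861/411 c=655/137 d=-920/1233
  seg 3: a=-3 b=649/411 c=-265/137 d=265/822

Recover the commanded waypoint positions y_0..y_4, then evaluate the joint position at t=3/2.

y_0=4 y_1=3 y_2=-5 y_3=-3 y_4=-5
S(3/2) = -217/274

y_0 = S_0(0) = a_0 = 4
y_1 = S_1(0) = a_1 = 3
y_2 = S_2(0) = a_2 = -5
y_3 = S_3(0) = a_3 = -3
y_4 = S_3(2) = -5
t_q=3/2 is in segment 1 (τ=1/2); S_1(τ)=-217/274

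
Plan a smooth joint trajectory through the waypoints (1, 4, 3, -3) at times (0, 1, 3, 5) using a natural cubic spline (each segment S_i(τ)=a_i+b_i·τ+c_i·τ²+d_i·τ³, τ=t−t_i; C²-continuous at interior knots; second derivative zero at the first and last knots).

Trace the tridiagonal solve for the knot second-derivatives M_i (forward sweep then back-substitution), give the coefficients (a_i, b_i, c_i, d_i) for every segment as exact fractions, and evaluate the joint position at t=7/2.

Δ: Δ0=3, Δ1=-1/2, Δ2=-3
row 1: diag=6, rhs=-21; c'=1/3, d'=-7/2
row 2: denom=8−2·1/3=22/3; d'=(-15−2·-7/2)/(22/3)=-12/11
back: M2=-12/11
back: M1=-7/2−1/3·-12/11=-69/22
M: M0=0, M1=-69/22, M2=-12/11, M3=0
seg 0: a=1, c=M0/2=0, d=(M1−M0)/(6·1)=-23/44, b=Δ0−h0·(2M0+M1)/6=155/44
seg 1: a=4, c=M1/2=-69/44, d=(M2−M1)/(6·2)=15/88, b=Δ1−h1·(2M1+M2)/6=43/22
seg 2: a=3, c=M2/2=-6/11, d=(M3−M2)/(6·2)=1/11, b=Δ2−h2·(2M2+M3)/6=-25/11
t_q=7/2 → seg 2, τ=1/2; S=3+-25/11·τ+-6/11·τ²+1/11·τ³=153/88

  seg 0: a=1 b=155/44 c=0 d=-23/44
  seg 1: a=4 b=43/22 c=-69/44 d=15/88
  seg 2: a=3 b=-25/11 c=-6/11 d=1/11
S(7/2) = 153/88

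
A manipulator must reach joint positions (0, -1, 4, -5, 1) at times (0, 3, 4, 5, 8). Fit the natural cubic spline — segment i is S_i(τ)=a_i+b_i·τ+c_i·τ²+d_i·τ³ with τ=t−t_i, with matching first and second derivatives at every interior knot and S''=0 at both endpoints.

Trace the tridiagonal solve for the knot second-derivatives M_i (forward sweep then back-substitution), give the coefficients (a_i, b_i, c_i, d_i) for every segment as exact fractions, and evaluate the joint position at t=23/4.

Δ: Δ0=-1/3, Δ1=5, Δ2=-9, Δ3=2
row 1: diag=8, rhs=32; c'=1/8, d'=4
row 2: denom=4−1·1/8=31/8; d'=(-84−1·4)/(31/8)=-704/31
row 3: denom=8−1·8/31=240/31; d'=(66−1·-704/31)/(240/31)=275/24
back: M3=275/24
back: M2=-704/31−8/31·275/24=-77/3
back: M1=4−1/8·-77/3=173/24
M: M0=0, M1=173/24, M2=-77/3, M3=275/24, M4=0
seg 0: a=0, c=M0/2=0, d=(M1−M0)/(6·3)=173/432, b=Δ0−h0·(2M0+M1)/6=-63/16
seg 1: a=-1, c=M1/2=173/48, d=(M2−M1)/(6·1)=-263/48, b=Δ1−h1·(2M1+M2)/6=55/8
seg 2: a=4, c=M2/2=-77/6, d=(M3−M2)/(6·1)=99/16, b=Δ2−h2·(2M2+M3)/6=-113/48
seg 3: a=-5, c=M3/2=275/48, d=(M4−M3)/(6·3)=-275/432, b=Δ3−h3·(2M3+M4)/6=-227/24
t_q=23/4 → seg 3, τ=3/4; S=-5+-227/24·τ+275/48·τ²+-275/432·τ³=-9359/1024

  seg 0: a=0 b=-63/16 c=0 d=173/432
  seg 1: a=-1 b=55/8 c=173/48 d=-263/48
  seg 2: a=4 b=-113/48 c=-77/6 d=99/16
  seg 3: a=-5 b=-227/24 c=275/48 d=-275/432
S(23/4) = -9359/1024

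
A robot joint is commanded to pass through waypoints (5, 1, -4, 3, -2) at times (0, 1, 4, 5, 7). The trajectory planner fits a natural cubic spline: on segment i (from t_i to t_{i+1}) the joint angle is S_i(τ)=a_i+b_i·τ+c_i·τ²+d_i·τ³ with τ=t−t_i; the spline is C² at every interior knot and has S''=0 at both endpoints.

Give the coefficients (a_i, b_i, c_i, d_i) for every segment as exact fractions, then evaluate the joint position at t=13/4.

Δ: Δ0=-4, Δ1=-5/3, Δ2=7, Δ3=-5/2
row 1: diag=8, rhs=14; c'=3/8, d'=7/4
row 2: denom=8−3·3/8=55/8; d'=(52−3·7/4)/(55/8)=34/5
row 3: denom=6−1·8/55=322/55; d'=(-57−1·34/5)/(322/55)=-3509/322
back: M3=-3509/322
back: M2=34/5−8/55·-3509/322=1350/161
back: M1=7/4−3/8·1350/161=-449/322
M: M0=0, M1=-449/322, M2=1350/161, M3=-3509/322, M4=0
seg 0: a=5, c=M0/2=0, d=(M1−M0)/(6·1)=-449/1932, b=Δ0−h0·(2M0+M1)/6=-7279/1932
seg 1: a=1, c=M1/2=-449/644, d=(M2−M1)/(6·3)=3149/5796, b=Δ1−h1·(2M1+M2)/6=-4313/966
seg 2: a=-4, c=M2/2=675/161, d=(M3−M2)/(6·1)=-887/276, b=Δ2−h2·(2M2+M3)/6=11633/1932
seg 3: a=3, c=M3/2=-3509/644, d=(M4−M3)/(6·2)=3509/3864, b=Δ3−h3·(2M3+M4)/6=4603/966
t_q=13/4 → seg 1, τ=9/4; S=1+-4313/966·τ+-449/644·τ²+3149/5796·τ³=-263239/41216

  seg 0: a=5 b=-7279/1932 c=0 d=-449/1932
  seg 1: a=1 b=-4313/966 c=-449/644 d=3149/5796
  seg 2: a=-4 b=11633/1932 c=675/161 d=-887/276
  seg 3: a=3 b=4603/966 c=-3509/644 d=3509/3864
S(13/4) = -263239/41216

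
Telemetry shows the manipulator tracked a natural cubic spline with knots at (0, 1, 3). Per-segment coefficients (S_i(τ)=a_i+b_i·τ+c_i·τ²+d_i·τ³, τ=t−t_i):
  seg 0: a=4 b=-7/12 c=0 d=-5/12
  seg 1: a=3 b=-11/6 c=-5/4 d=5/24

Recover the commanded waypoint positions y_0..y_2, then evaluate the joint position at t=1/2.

y_0 = S_0(0) = a_0 = 4
y_1 = S_1(0) = a_1 = 3
y_2 = S_1(2) = -4
t_q=1/2 is in segment 0 (τ=1/2); S_0(τ)=117/32

y_0=4 y_1=3 y_2=-4
S(1/2) = 117/32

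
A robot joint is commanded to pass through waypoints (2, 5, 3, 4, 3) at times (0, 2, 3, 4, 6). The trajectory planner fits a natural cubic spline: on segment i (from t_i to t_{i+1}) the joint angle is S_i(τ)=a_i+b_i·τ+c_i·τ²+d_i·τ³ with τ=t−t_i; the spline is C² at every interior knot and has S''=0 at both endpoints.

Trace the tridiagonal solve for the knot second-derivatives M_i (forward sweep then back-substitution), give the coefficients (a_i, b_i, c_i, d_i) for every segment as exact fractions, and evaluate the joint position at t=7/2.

  seg 0: a=2 b=199/66 c=0 d=-25/66
  seg 1: a=5 b=-101/66 c=-25/11 d=119/66
  seg 2: a=3 b=-2/3 c=69/22 d=-97/66
  seg 3: a=4 b=79/66 c=-14/11 d=7/33
S(7/2) = 575/176

Δ: Δ0=3/2, Δ1=-2, Δ2=1, Δ3=-1/2
row 1: diag=6, rhs=-21; c'=1/6, d'=-7/2
row 2: denom=4−1·1/6=23/6; d'=(18−1·-7/2)/(23/6)=129/23
row 3: denom=6−1·6/23=132/23; d'=(-9−1·129/23)/(132/23)=-28/11
back: M3=-28/11
back: M2=129/23−6/23·-28/11=69/11
back: M1=-7/2−1/6·69/11=-50/11
M: M0=0, M1=-50/11, M2=69/11, M3=-28/11, M4=0
seg 0: a=2, c=M0/2=0, d=(M1−M0)/(6·2)=-25/66, b=Δ0−h0·(2M0+M1)/6=199/66
seg 1: a=5, c=M1/2=-25/11, d=(M2−M1)/(6·1)=119/66, b=Δ1−h1·(2M1+M2)/6=-101/66
seg 2: a=3, c=M2/2=69/22, d=(M3−M2)/(6·1)=-97/66, b=Δ2−h2·(2M2+M3)/6=-2/3
seg 3: a=4, c=M3/2=-14/11, d=(M4−M3)/(6·2)=7/33, b=Δ3−h3·(2M3+M4)/6=79/66
t_q=7/2 → seg 2, τ=1/2; S=3+-2/3·τ+69/22·τ²+-97/66·τ³=575/176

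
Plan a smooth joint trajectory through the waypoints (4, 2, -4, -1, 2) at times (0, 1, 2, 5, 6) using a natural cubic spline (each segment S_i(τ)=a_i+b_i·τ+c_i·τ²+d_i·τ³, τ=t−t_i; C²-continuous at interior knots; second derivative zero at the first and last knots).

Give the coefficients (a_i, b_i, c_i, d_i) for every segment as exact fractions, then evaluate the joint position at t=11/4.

Δ: Δ0=-2, Δ1=-6, Δ2=1, Δ3=3
row 1: diag=4, rhs=-24; c'=1/4, d'=-6
row 2: denom=8−1·1/4=31/4; d'=(42−1·-6)/(31/4)=192/31
row 3: denom=8−3·12/31=212/31; d'=(12−3·192/31)/(212/31)=-51/53
back: M3=-51/53
back: M2=192/31−12/31·-51/53=348/53
back: M1=-6−1/4·348/53=-405/53
M: M0=0, M1=-405/53, M2=348/53, M3=-51/53, M4=0
seg 0: a=4, c=M0/2=0, d=(M1−M0)/(6·1)=-135/106, b=Δ0−h0·(2M0+M1)/6=-77/106
seg 1: a=2, c=M1/2=-405/106, d=(M2−M1)/(6·1)=251/106, b=Δ1−h1·(2M1+M2)/6=-241/53
seg 2: a=-4, c=M2/2=174/53, d=(M3−M2)/(6·3)=-133/318, b=Δ2−h2·(2M2+M3)/6=-539/106
seg 3: a=-1, c=M3/2=-51/106, d=(M4−M3)/(6·1)=17/106, b=Δ3−h3·(2M3+M4)/6=176/53
t_q=11/4 → seg 2, τ=3/4; S=-4+-539/106·τ+174/53·τ²+-133/318·τ³=-41677/6784

  seg 0: a=4 b=-77/106 c=0 d=-135/106
  seg 1: a=2 b=-241/53 c=-405/106 d=251/106
  seg 2: a=-4 b=-539/106 c=174/53 d=-133/318
  seg 3: a=-1 b=176/53 c=-51/106 d=17/106
S(11/4) = -41677/6784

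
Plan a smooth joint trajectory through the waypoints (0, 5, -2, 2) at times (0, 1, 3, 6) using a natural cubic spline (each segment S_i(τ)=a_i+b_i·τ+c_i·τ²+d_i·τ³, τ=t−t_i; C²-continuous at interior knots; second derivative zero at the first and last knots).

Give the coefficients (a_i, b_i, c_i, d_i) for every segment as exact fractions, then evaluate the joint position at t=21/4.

Δ: Δ0=5, Δ1=-7/2, Δ2=4/3
row 1: diag=6, rhs=-51; c'=1/3, d'=-17/2
row 2: denom=10−2·1/3=28/3; d'=(29−2·-17/2)/(28/3)=69/14
back: M2=69/14
back: M1=-17/2−1/3·69/14=-71/7
M: M0=0, M1=-71/7, M2=69/14, M3=0
seg 0: a=0, c=M0/2=0, d=(M1−M0)/(6·1)=-71/42, b=Δ0−h0·(2M0+M1)/6=281/42
seg 1: a=5, c=M1/2=-71/14, d=(M2−M1)/(6·2)=211/168, b=Δ1−h1·(2M1+M2)/6=34/21
seg 2: a=-2, c=M2/2=69/28, d=(M3−M2)/(6·3)=-23/84, b=Δ2−h2·(2M2+M3)/6=-151/42
t_q=21/4 → seg 2, τ=9/4; S=-2+-151/42·τ+69/28·τ²+-23/84·τ³=-1313/1792

  seg 0: a=0 b=281/42 c=0 d=-71/42
  seg 1: a=5 b=34/21 c=-71/14 d=211/168
  seg 2: a=-2 b=-151/42 c=69/28 d=-23/84
S(21/4) = -1313/1792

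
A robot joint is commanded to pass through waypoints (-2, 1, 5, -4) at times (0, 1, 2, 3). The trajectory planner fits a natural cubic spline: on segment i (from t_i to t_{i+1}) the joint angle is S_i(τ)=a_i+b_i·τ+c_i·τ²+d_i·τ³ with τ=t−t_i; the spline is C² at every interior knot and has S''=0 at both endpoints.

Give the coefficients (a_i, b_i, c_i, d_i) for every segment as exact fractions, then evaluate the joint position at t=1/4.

Δ: Δ0=3, Δ1=4, Δ2=-9
row 1: diag=4, rhs=6; c'=1/4, d'=3/2
row 2: denom=4−1·1/4=15/4; d'=(-78−1·3/2)/(15/4)=-106/5
back: M2=-106/5
back: M1=3/2−1/4·-106/5=34/5
M: M0=0, M1=34/5, M2=-106/5, M3=0
seg 0: a=-2, c=M0/2=0, d=(M1−M0)/(6·1)=17/15, b=Δ0−h0·(2M0+M1)/6=28/15
seg 1: a=1, c=M1/2=17/5, d=(M2−M1)/(6·1)=-14/3, b=Δ1−h1·(2M1+M2)/6=79/15
seg 2: a=5, c=M2/2=-53/5, d=(M3−M2)/(6·1)=53/15, b=Δ2−h2·(2M2+M3)/6=-29/15
t_q=1/4 → seg 0, τ=1/4; S=-2+28/15·τ+0·τ²+17/15·τ³=-97/64

  seg 0: a=-2 b=28/15 c=0 d=17/15
  seg 1: a=1 b=79/15 c=17/5 d=-14/3
  seg 2: a=5 b=-29/15 c=-53/5 d=53/15
S(1/4) = -97/64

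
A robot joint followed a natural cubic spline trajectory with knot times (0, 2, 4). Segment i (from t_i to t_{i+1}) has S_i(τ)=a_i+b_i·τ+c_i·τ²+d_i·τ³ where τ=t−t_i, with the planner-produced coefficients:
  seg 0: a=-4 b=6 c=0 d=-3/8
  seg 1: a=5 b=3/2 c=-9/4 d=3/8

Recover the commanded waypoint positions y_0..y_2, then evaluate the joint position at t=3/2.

y_0 = S_0(0) = a_0 = -4
y_1 = S_1(0) = a_1 = 5
y_2 = S_1(2) = 2
t_q=3/2 is in segment 0 (τ=3/2); S_0(τ)=239/64

y_0=-4 y_1=5 y_2=2
S(3/2) = 239/64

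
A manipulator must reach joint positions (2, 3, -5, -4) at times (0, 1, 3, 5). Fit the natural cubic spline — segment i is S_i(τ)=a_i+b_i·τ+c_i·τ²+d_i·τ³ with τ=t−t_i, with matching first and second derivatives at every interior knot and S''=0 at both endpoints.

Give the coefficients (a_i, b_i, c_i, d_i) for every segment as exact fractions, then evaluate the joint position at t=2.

Δ: Δ0=1, Δ1=-4, Δ2=1/2
row 1: diag=6, rhs=-30; c'=1/3, d'=-5
row 2: denom=8−2·1/3=22/3; d'=(27−2·-5)/(22/3)=111/22
back: M2=111/22
back: M1=-5−1/3·111/22=-147/22
M: M0=0, M1=-147/22, M2=111/22, M3=0
seg 0: a=2, c=M0/2=0, d=(M1−M0)/(6·1)=-49/44, b=Δ0−h0·(2M0+M1)/6=93/44
seg 1: a=3, c=M1/2=-147/44, d=(M2−M1)/(6·2)=43/44, b=Δ1−h1·(2M1+M2)/6=-27/22
seg 2: a=-5, c=M2/2=111/44, d=(M3−M2)/(6·2)=-37/88, b=Δ2−h2·(2M2+M3)/6=-63/22
t_q=2 → seg 1, τ=1; S=3+-27/22·τ+-147/44·τ²+43/44·τ³=-13/22

  seg 0: a=2 b=93/44 c=0 d=-49/44
  seg 1: a=3 b=-27/22 c=-147/44 d=43/44
  seg 2: a=-5 b=-63/22 c=111/44 d=-37/88
S(2) = -13/22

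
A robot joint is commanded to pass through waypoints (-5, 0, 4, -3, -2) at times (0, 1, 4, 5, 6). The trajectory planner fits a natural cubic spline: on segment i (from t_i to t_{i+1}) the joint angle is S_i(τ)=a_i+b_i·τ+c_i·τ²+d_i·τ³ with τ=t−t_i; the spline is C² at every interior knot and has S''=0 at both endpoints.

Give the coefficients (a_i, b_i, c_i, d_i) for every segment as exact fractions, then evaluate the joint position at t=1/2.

  seg 0: a=-5 b=3149/636 c=0 d=31/636
  seg 1: a=0 b=1621/318 c=31/212 d=-99/212
  seg 2: a=4 b=-4219/636 c=-215/53 d=2347/636
  seg 3: a=-3 b=-1169/318 c=1487/212 d=-1487/636
S(1/2) = -4271/1696

Δ: Δ0=5, Δ1=4/3, Δ2=-7, Δ3=1
row 1: diag=8, rhs=-22; c'=3/8, d'=-11/4
row 2: denom=8−3·3/8=55/8; d'=(-50−3·-11/4)/(55/8)=-334/55
row 3: denom=4−1·8/55=212/55; d'=(48−1·-334/55)/(212/55)=1487/106
back: M3=1487/106
back: M2=-334/55−8/55·1487/106=-430/53
back: M1=-11/4−3/8·-430/53=31/106
M: M0=0, M1=31/106, M2=-430/53, M3=1487/106, M4=0
seg 0: a=-5, c=M0/2=0, d=(M1−M0)/(6·1)=31/636, b=Δ0−h0·(2M0+M1)/6=3149/636
seg 1: a=0, c=M1/2=31/212, d=(M2−M1)/(6·3)=-99/212, b=Δ1−h1·(2M1+M2)/6=1621/318
seg 2: a=4, c=M2/2=-215/53, d=(M3−M2)/(6·1)=2347/636, b=Δ2−h2·(2M2+M3)/6=-4219/636
seg 3: a=-3, c=M3/2=1487/212, d=(M4−M3)/(6·1)=-1487/636, b=Δ3−h3·(2M3+M4)/6=-1169/318
t_q=1/2 → seg 0, τ=1/2; S=-5+3149/636·τ+0·τ²+31/636·τ³=-4271/1696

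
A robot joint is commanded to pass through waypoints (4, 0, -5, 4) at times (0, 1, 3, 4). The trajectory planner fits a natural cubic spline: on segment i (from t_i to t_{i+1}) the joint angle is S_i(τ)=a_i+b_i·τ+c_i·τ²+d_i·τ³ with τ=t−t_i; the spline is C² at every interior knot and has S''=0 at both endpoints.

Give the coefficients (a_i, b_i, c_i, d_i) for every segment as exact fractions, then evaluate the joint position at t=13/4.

Δ: Δ0=-4, Δ1=-5/2, Δ2=9
row 1: diag=6, rhs=9; c'=1/3, d'=3/2
row 2: denom=6−2·1/3=16/3; d'=(69−2·3/2)/(16/3)=99/8
back: M2=99/8
back: M1=3/2−1/3·99/8=-21/8
M: M0=0, M1=-21/8, M2=99/8, M3=0
seg 0: a=4, c=M0/2=0, d=(M1−M0)/(6·1)=-7/16, b=Δ0−h0·(2M0+M1)/6=-57/16
seg 1: a=0, c=M1/2=-21/16, d=(M2−M1)/(6·2)=5/4, b=Δ1−h1·(2M1+M2)/6=-39/8
seg 2: a=-5, c=M2/2=99/16, d=(M3−M2)/(6·1)=-33/16, b=Δ2−h2·(2M2+M3)/6=39/8
t_q=13/4 → seg 2, τ=1/4; S=-5+39/8·τ+99/16·τ²+-33/16·τ³=-3509/1024

  seg 0: a=4 b=-57/16 c=0 d=-7/16
  seg 1: a=0 b=-39/8 c=-21/16 d=5/4
  seg 2: a=-5 b=39/8 c=99/16 d=-33/16
S(13/4) = -3509/1024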